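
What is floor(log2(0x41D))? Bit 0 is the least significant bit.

0x41D = 10000011101
The topmost 1 is at position 10 (since 2^10 = 1024 ≤ 1053 < 2048).

10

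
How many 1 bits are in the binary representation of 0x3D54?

0x3D54 = 11110101010100
Count the 1s: 1 + 1 + 1 + 1 + 1 + 1 + 1 + 1 = 8

8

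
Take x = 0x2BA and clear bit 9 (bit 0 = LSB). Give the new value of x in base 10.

x = 001010111010
bit 9 is currently 1; clear it via x & ~(1 << 9) = x & ~512
→ 000010111010 = 186

186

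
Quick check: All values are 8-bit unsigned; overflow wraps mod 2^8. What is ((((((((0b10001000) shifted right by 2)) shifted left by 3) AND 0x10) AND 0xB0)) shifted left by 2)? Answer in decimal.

64

0b10001000 = 10001000
→ shifted right by 2 → 00100010 = 34
→ shifted left by 3 (mod 2^8) → 00010000 = 16
0x10 = 00010000
→ AND → 00010000 = 16
0xB0 = 10110000
→ AND → 00010000 = 16
→ shifted left by 2 (mod 2^8) → 01000000 = 64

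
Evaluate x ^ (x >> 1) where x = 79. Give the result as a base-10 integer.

104

x = 1001111 = 79
x>>1 = 0100111
XOR  = 1101000 = 104
(x ^ (x >> 1) gives the standard binary-reflected Gray code of x.)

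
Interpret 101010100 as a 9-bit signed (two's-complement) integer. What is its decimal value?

-172

pattern = 101010100 (MSB is 1 ⇒ negative)
Invert: 010101011, add 1 → 010101100 = 172, so the value is -172.
(Equivalently: 340 - 2^9 = 340 - 512 = -172.)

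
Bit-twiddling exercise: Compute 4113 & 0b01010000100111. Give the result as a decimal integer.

4097

4113 = 1000000010001
b = 1010000100111
AND → 1000000000001 = 4097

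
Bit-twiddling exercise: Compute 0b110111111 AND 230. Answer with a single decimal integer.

166

a = 110111111
230 = 011100110
AND → 010100110 = 166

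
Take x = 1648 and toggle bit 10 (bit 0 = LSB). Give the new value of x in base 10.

x = 11001110000
bit 10 is currently 1; toggle it via x ^ (1 << 10) = x ^ 1024
→ 01001110000 = 624

624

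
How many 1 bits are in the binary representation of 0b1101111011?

n = 1101111011
Count the 1s: 1 + 1 + 1 + 1 + 1 + 1 + 1 + 1 = 8

8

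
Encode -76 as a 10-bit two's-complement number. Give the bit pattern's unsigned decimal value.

948

76 in 10 bits: 0001001100
Invert: 1110110011
Add 1:  1110110100 = 948
(Check: 2^10 - 76 = 1024 - 76 = 948.)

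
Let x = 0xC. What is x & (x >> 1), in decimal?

x = 1100 = 12
x>>1 = 0110
AND  = 0100 = 4
(x & (x >> 1) has a 1 wherever x has two consecutive 1 bits.)

4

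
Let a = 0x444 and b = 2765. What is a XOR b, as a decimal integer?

0x444 = 010001000100
2765 = 101011001101
XOR → 111010001001 = 3721

3721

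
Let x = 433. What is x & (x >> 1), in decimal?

x = 110110001 = 433
x>>1 = 011011000
AND  = 010010000 = 144
(x & (x >> 1) has a 1 wherever x has two consecutive 1 bits.)

144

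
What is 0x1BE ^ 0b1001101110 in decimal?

976

0x1BE = 0110111110
b = 1001101110
XOR → 1111010000 = 976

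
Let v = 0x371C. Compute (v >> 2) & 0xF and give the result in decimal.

v = 11011100011100
Shift right by 2: 110111000111
Mask low 4 bits: 0111 = 7

7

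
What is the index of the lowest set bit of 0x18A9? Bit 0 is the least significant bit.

0

0x18A9 = 1100010101001
Trailing zeros: 0, so the lowest set bit is bit 0 (value 1).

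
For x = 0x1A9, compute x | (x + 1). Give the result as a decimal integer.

x = 110101001 = 425
x + 1 = 110101010
OR    = 110101011 = 427
(x | (x + 1) sets the lowest cleared bit.)

427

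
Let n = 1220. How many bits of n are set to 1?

4

1220 = 10011000100
Count the 1s: 1 + 1 + 1 + 1 = 4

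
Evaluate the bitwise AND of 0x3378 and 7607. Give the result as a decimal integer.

4400

0x3378 = 11001101111000
7607 = 01110110110111
AND → 01000100110000 = 4400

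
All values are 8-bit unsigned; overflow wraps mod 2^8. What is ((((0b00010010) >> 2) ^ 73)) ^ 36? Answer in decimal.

0b00010010 = 00010010
→ >> 2 → 00000100 = 4
73 = 01001001
→ ^ → 01001101 = 77
36 = 00100100
→ ^ → 01101001 = 105

105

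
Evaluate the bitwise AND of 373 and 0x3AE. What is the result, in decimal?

292

373 = 0101110101
0x3AE = 1110101110
AND → 0100100100 = 292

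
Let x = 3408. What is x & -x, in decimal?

x = 110101010000 = 3408
-x (two's complement) = …001010110000
AND   = 000000010000 = 16
(x & -x isolates the lowest set bit of x.)

16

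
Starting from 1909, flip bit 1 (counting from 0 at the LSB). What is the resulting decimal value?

x = 11101110101
bit 1 is currently 0; toggle it via x ^ (1 << 1) = x ^ 2
→ 11101110111 = 1911

1911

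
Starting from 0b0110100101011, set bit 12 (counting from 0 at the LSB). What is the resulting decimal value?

x = 0110100101011
bit 12 is currently 0; set it via x | (1 << 12) = x | 4096
→ 1110100101011 = 7467

7467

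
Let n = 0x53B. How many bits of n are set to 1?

0x53B = 10100111011
Count the 1s: 1 + 1 + 1 + 1 + 1 + 1 + 1 = 7

7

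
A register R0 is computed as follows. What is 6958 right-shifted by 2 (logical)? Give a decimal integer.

6958 = 1101100101110
shift right by 2 → 0011011001011 = 1739
(equivalently, floor(6958 / 4))

1739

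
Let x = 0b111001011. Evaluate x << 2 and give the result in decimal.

1836

x = 00111001011
shift left by 2 → 11100101100 = 1836
(equivalently, 459 × 2^2 = 459 × 4)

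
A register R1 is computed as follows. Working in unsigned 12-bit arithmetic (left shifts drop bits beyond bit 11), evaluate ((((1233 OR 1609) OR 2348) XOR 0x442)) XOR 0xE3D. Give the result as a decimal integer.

1233 = 010011010001
1609 = 011001001001
→ OR → 011011011001 = 1753
2348 = 100100101100
→ OR → 111111111101 = 4093
0x442 = 010001000010
→ XOR → 101110111111 = 3007
0xE3D = 111000111101
→ XOR → 010110000010 = 1410

1410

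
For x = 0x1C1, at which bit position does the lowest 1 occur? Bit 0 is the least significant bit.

0x1C1 = 111000001
Trailing zeros: 0, so the lowest set bit is bit 0 (value 1).

0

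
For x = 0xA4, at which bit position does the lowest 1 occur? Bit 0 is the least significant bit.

2

0xA4 = 10100100
Trailing zeros: 2, so the lowest set bit is bit 2 (value 4).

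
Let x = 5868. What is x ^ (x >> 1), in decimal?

x = 1011011101100 = 5868
x>>1 = 0101101110110
XOR  = 1110110011010 = 7578
(x ^ (x >> 1) gives the standard binary-reflected Gray code of x.)

7578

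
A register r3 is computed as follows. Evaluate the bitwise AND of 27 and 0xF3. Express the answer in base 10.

19

27 = 00011011
0xF3 = 11110011
AND → 00010011 = 19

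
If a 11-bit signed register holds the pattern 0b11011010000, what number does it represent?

pattern = 11011010000 (MSB is 1 ⇒ negative)
Invert: 00100101111, add 1 → 00100110000 = 304, so the value is -304.
(Equivalently: 1744 - 2^11 = 1744 - 2048 = -304.)

-304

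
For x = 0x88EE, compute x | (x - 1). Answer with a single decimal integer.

35055

x = 1000100011101110 = 35054
x - 1 = 1000100011101101
OR    = 1000100011101111 = 35055
(x | (x - 1) sets all bits below the lowest set bit.)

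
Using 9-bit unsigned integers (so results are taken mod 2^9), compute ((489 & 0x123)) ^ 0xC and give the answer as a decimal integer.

301

489 = 111101001
0x123 = 100100011
→ & → 100100001 = 289
0xC = 000001100
→ ^ → 100101101 = 301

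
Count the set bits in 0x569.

0x569 = 10101101001
Count the 1s: 1 + 1 + 1 + 1 + 1 + 1 = 6

6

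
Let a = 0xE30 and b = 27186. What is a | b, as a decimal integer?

0xE30 = 000111000110000
27186 = 110101000110010
 OR → 110111000110010 = 28210

28210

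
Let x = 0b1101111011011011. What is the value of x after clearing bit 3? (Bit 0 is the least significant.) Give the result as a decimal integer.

57043

x = 1101111011011011
bit 3 is currently 1; clear it via x & ~(1 << 3) = x & ~8
→ 1101111011010011 = 57043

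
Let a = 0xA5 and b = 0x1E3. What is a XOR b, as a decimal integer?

326

0xA5 = 010100101
0x1E3 = 111100011
XOR → 101000110 = 326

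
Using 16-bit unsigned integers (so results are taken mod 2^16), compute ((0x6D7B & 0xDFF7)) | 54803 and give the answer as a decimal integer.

0x6D7B = 0110110101111011
0xDFF7 = 1101111111110111
→ & → 0100110101110011 = 19827
54803 = 1101011000010011
→ | → 1101111101110011 = 57203

57203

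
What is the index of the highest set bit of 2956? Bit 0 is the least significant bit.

11

2956 = 101110001100
The topmost 1 is at position 11 (since 2^11 = 2048 ≤ 2956 < 4096).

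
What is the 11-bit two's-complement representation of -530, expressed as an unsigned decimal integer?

530 in 11 bits: 01000010010
Invert: 10111101101
Add 1:  10111101110 = 1518
(Check: 2^11 - 530 = 2048 - 530 = 1518.)

1518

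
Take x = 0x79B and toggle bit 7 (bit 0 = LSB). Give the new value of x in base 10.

1819

x = 11110011011
bit 7 is currently 1; toggle it via x ^ (1 << 7) = x ^ 128
→ 11100011011 = 1819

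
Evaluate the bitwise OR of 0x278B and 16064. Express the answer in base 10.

16331

0x278B = 10011110001011
16064 = 11111011000000
 OR → 11111111001011 = 16331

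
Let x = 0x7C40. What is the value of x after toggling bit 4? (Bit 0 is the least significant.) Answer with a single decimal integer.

x = 0111110001000000
bit 4 is currently 0; toggle it via x ^ (1 << 4) = x ^ 16
→ 0111110001010000 = 31824

31824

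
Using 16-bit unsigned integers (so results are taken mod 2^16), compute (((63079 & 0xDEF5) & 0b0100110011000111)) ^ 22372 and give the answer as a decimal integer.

4897

63079 = 1111011001100111
0xDEF5 = 1101111011110101
→ & → 1101011001100101 = 54885
0b0100110011000111 = 0100110011000111
→ & → 0100010001000101 = 17477
22372 = 0101011101100100
→ ^ → 0001001100100001 = 4897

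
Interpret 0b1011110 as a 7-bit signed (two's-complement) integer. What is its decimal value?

pattern = 1011110 (MSB is 1 ⇒ negative)
Invert: 0100001, add 1 → 0100010 = 34, so the value is -34.
(Equivalently: 94 - 2^7 = 94 - 128 = -34.)

-34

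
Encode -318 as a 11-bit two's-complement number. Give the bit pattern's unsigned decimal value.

1730

318 in 11 bits: 00100111110
Invert: 11011000001
Add 1:  11011000010 = 1730
(Check: 2^11 - 318 = 2048 - 318 = 1730.)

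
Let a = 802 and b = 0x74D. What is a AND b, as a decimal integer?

768

802 = 01100100010
0x74D = 11101001101
AND → 01100000000 = 768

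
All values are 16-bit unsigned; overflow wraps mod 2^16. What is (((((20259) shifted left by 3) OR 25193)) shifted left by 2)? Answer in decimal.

20259 = 0100111100100011
→ shifted left by 3 (mod 2^16) → 0111100100011000 = 31000
25193 = 0110001001101001
→ OR → 0111101101111001 = 31609
→ shifted left by 2 (mod 2^16) → 1110110111100100 = 60900

60900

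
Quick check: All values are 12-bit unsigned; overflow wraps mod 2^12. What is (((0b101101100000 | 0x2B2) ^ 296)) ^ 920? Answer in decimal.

0b101101100000 = 101101100000
0x2B2 = 001010110010
→ | → 101111110010 = 3058
296 = 000100101000
→ ^ → 101011011010 = 2778
920 = 001110011000
→ ^ → 100101000010 = 2370

2370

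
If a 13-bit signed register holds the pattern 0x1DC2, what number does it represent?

-574

pattern = 1110111000010 (MSB is 1 ⇒ negative)
Invert: 0001000111101, add 1 → 0001000111110 = 574, so the value is -574.
(Equivalently: 7618 - 2^13 = 7618 - 8192 = -574.)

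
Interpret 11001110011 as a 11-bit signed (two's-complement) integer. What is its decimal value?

pattern = 11001110011 (MSB is 1 ⇒ negative)
Invert: 00110001100, add 1 → 00110001101 = 397, so the value is -397.
(Equivalently: 1651 - 2^11 = 1651 - 2048 = -397.)

-397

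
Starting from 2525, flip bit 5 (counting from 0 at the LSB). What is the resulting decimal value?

x = 00100111011101
bit 5 is currently 0; toggle it via x ^ (1 << 5) = x ^ 32
→ 00100111111101 = 2557

2557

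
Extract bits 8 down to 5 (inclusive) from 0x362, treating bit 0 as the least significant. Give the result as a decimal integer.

v = 01101100010
Shift right by 5: 011011
Mask low 4 bits: 1011 = 11

11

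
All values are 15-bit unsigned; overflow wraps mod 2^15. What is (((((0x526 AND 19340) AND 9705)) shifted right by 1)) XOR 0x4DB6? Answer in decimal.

19766

0x526 = 000010100100110
19340 = 100101110001100
→ AND → 000000100000100 = 260
9705 = 010010111101001
→ AND → 000000100000000 = 256
→ shifted right by 1 → 000000010000000 = 128
0x4DB6 = 100110110110110
→ XOR → 100110100110110 = 19766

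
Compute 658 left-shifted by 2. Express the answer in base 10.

658 = 001010010010
shift left by 2 → 101001001000 = 2632
(equivalently, 658 × 2^2 = 658 × 4)

2632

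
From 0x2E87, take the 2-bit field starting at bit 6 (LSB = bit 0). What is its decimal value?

2

v = 010111010000111
Shift right by 6: 010111010
Mask low 2 bits: 10 = 2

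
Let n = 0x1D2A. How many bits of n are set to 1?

0x1D2A = 1110100101010
Count the 1s: 1 + 1 + 1 + 1 + 1 + 1 + 1 = 7

7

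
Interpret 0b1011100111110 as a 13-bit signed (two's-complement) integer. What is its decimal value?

pattern = 1011100111110 (MSB is 1 ⇒ negative)
Invert: 0100011000001, add 1 → 0100011000010 = 2242, so the value is -2242.
(Equivalently: 5950 - 2^13 = 5950 - 8192 = -2242.)

-2242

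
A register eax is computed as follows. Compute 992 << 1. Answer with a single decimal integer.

992 = 01111100000
shift left by 1 → 11111000000 = 1984
(equivalently, 992 × 2^1 = 992 × 2)

1984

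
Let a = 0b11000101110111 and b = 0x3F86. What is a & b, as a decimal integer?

a = 11000101110111
0x3F86 = 11111110000110
AND → 11000100000110 = 12550

12550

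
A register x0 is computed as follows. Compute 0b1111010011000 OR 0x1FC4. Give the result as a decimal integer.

8156

a = 1111010011000
0x1FC4 = 1111111000100
 OR → 1111111011100 = 8156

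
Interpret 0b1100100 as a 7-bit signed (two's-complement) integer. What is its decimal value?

pattern = 1100100 (MSB is 1 ⇒ negative)
Invert: 0011011, add 1 → 0011100 = 28, so the value is -28.
(Equivalently: 100 - 2^7 = 100 - 128 = -28.)

-28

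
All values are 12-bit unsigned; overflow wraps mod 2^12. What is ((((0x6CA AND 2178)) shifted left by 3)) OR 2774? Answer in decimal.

3798

0x6CA = 011011001010
2178 = 100010000010
→ AND → 000010000010 = 130
→ shifted left by 3 (mod 2^12) → 010000010000 = 1040
2774 = 101011010110
→ OR → 111011010110 = 3798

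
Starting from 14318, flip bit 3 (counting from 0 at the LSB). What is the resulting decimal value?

x = 011011111101110
bit 3 is currently 1; toggle it via x ^ (1 << 3) = x ^ 8
→ 011011111100110 = 14310

14310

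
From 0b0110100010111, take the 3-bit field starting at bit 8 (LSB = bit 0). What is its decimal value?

v = 0110100010111
Shift right by 8: 01101
Mask low 3 bits: 101 = 5

5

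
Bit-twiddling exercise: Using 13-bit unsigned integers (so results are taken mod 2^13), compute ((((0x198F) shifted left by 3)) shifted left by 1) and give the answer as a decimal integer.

6384

0x198F = 1100110001111
→ shifted left by 3 (mod 2^13) → 0110001111000 = 3192
→ shifted left by 1 (mod 2^13) → 1100011110000 = 6384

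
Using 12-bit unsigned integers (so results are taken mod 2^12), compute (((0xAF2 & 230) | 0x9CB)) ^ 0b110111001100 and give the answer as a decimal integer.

0xAF2 = 101011110010
230 = 000011100110
→ & → 000011100010 = 226
0x9CB = 100111001011
→ | → 100111101011 = 2539
0b110111001100 = 110111001100
→ ^ → 010000100111 = 1063

1063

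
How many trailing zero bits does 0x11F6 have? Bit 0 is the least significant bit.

0x11F6 = 1000111110110
Trailing zeros: 1, so the lowest set bit is bit 1 (value 2).

1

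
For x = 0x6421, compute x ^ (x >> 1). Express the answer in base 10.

x = 110010000100001 = 25633
x>>1 = 011001000010000
XOR  = 101011000110001 = 22065
(x ^ (x >> 1) gives the standard binary-reflected Gray code of x.)

22065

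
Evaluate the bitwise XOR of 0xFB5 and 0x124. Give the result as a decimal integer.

3729

0xFB5 = 111110110101
0x124 = 000100100100
XOR → 111010010001 = 3729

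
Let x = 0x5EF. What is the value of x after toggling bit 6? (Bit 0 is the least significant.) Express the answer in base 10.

1455

x = 010111101111
bit 6 is currently 1; toggle it via x ^ (1 << 6) = x ^ 64
→ 010110101111 = 1455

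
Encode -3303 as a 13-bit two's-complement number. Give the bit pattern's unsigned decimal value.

3303 in 13 bits: 0110011100111
Invert: 1001100011000
Add 1:  1001100011001 = 4889
(Check: 2^13 - 3303 = 8192 - 3303 = 4889.)

4889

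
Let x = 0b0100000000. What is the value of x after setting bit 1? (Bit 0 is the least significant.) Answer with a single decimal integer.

258

x = 0100000000
bit 1 is currently 0; set it via x | (1 << 1) = x | 2
→ 0100000010 = 258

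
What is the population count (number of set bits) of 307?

5

307 = 100110011
Count the 1s: 1 + 1 + 1 + 1 + 1 = 5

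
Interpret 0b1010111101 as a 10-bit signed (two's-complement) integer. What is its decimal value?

pattern = 1010111101 (MSB is 1 ⇒ negative)
Invert: 0101000010, add 1 → 0101000011 = 323, so the value is -323.
(Equivalently: 701 - 2^10 = 701 - 1024 = -323.)

-323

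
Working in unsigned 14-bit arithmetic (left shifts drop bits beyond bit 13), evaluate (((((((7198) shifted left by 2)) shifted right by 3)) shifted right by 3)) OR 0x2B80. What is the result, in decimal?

7198 = 01110000011110
→ shifted left by 2 (mod 2^14) → 11000001111000 = 12408
→ shifted right by 3 → 00011000001111 = 1551
→ shifted right by 3 → 00000011000001 = 193
0x2B80 = 10101110000000
→ OR → 10101111000001 = 11201

11201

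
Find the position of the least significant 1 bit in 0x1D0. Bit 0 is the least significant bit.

0x1D0 = 111010000
Trailing zeros: 4, so the lowest set bit is bit 4 (value 16).

4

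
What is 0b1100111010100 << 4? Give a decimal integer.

x = 00001100111010100
shift left by 4 → 11001110101000000 = 105792
(equivalently, 6612 × 2^4 = 6612 × 16)

105792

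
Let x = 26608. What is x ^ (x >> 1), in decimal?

21512

x = 110011111110000 = 26608
x>>1 = 011001111111000
XOR  = 101010000001000 = 21512
(x ^ (x >> 1) gives the standard binary-reflected Gray code of x.)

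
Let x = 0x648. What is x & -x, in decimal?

x = 11001001000 = 1608
-x (two's complement) = …00110111000
AND   = 00000001000 = 8
(x & -x isolates the lowest set bit of x.)

8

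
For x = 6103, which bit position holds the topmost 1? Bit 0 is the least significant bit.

12

6103 = 1011111010111
The topmost 1 is at position 12 (since 2^12 = 4096 ≤ 6103 < 8192).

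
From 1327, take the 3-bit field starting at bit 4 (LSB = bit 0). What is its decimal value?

2

v = 10100101111
Shift right by 4: 1010010
Mask low 3 bits: 010 = 2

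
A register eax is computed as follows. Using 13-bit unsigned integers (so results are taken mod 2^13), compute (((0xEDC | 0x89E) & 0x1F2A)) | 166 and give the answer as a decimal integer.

3758

0xEDC = 0111011011100
0x89E = 0100010011110
→ | → 0111011011110 = 3806
0x1F2A = 1111100101010
→ & → 0111000001010 = 3594
166 = 0000010100110
→ | → 0111010101110 = 3758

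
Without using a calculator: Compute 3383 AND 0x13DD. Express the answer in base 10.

3383 = 0110100110111
0x13DD = 1001111011101
AND → 0000100010101 = 277

277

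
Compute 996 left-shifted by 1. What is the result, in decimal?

1992

996 = 01111100100
shift left by 1 → 11111001000 = 1992
(equivalently, 996 × 2^1 = 996 × 2)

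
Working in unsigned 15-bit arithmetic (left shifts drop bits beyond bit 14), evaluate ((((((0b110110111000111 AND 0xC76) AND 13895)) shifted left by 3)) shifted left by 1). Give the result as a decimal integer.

0b110110111000111 = 110110111000111
0xC76 = 000110001110110
→ AND → 000110001000110 = 3142
13895 = 011011001000111
→ AND → 000010001000110 = 1094
→ shifted left by 3 (mod 2^15) → 010001000110000 = 8752
→ shifted left by 1 (mod 2^15) → 100010001100000 = 17504

17504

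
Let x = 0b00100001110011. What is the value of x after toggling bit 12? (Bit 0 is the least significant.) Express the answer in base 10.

6259

x = 00100001110011
bit 12 is currently 0; toggle it via x ^ (1 << 12) = x ^ 4096
→ 01100001110011 = 6259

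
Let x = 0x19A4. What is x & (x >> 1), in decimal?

x = 1100110100100 = 6564
x>>1 = 0110011010010
AND  = 0100010000000 = 2176
(x & (x >> 1) has a 1 wherever x has two consecutive 1 bits.)

2176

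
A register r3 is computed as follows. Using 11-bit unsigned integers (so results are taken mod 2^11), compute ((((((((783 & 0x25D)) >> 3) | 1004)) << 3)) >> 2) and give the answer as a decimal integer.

474

783 = 01100001111
0x25D = 01001011101
→ & → 01000001101 = 525
→ >> 3 → 00001000001 = 65
1004 = 01111101100
→ | → 01111101101 = 1005
→ << 3 (mod 2^11) → 11101101000 = 1896
→ >> 2 → 00111011010 = 474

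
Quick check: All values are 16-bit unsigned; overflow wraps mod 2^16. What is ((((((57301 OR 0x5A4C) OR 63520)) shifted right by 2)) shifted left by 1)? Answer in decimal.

32766

57301 = 1101111111010101
0x5A4C = 0101101001001100
→ OR → 1101111111011101 = 57309
63520 = 1111100000100000
→ OR → 1111111111111101 = 65533
→ shifted right by 2 → 0011111111111111 = 16383
→ shifted left by 1 (mod 2^16) → 0111111111111110 = 32766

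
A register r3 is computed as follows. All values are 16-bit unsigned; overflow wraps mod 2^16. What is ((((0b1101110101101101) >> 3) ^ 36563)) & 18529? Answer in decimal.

96

0b1101110101101101 = 1101110101101101
→ >> 3 → 0001101110101101 = 7085
36563 = 1000111011010011
→ ^ → 1001010101111110 = 38270
18529 = 0100100001100001
→ & → 0000000001100000 = 96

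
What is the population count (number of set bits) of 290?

3

290 = 100100010
Count the 1s: 1 + 1 + 1 = 3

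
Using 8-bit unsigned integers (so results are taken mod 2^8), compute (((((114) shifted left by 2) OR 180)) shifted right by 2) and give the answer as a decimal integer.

114 = 01110010
→ shifted left by 2 (mod 2^8) → 11001000 = 200
180 = 10110100
→ OR → 11111100 = 252
→ shifted right by 2 → 00111111 = 63

63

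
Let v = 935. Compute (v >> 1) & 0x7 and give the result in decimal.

v = 1110100111
Shift right by 1: 111010011
Mask low 3 bits: 011 = 3

3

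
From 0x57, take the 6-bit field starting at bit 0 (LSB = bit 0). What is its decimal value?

v = 01010111
Shift right by 0: 01010111
Mask low 6 bits: 010111 = 23

23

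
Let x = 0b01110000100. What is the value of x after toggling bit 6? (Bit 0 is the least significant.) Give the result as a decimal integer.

964

x = 01110000100
bit 6 is currently 0; toggle it via x ^ (1 << 6) = x ^ 64
→ 01111000100 = 964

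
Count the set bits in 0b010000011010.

n = 10000011010
Count the 1s: 1 + 1 + 1 + 1 = 4

4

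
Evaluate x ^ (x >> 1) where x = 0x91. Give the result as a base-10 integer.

x = 10010001 = 145
x>>1 = 01001000
XOR  = 11011001 = 217
(x ^ (x >> 1) gives the standard binary-reflected Gray code of x.)

217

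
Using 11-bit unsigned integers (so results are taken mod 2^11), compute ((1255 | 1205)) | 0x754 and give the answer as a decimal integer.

2039

1255 = 10011100111
1205 = 10010110101
→ | → 10011110111 = 1271
0x754 = 11101010100
→ | → 11111110111 = 2039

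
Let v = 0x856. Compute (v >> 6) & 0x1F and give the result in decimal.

1

v = 100001010110
Shift right by 6: 100001
Mask low 5 bits: 00001 = 1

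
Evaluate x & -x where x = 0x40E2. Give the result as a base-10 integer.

x = 100000011100010 = 16610
-x (two's complement) = …011111100011110
AND   = 000000000000010 = 2
(x & -x isolates the lowest set bit of x.)

2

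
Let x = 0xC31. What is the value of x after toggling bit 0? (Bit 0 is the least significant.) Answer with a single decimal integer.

x = 00110000110001
bit 0 is currently 1; toggle it via x ^ (1 << 0) = x ^ 1
→ 00110000110000 = 3120

3120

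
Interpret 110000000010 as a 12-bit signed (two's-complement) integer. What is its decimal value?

-1022

pattern = 110000000010 (MSB is 1 ⇒ negative)
Invert: 001111111101, add 1 → 001111111110 = 1022, so the value is -1022.
(Equivalently: 3074 - 2^12 = 3074 - 4096 = -1022.)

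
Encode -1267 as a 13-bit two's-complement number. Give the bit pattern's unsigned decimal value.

1267 in 13 bits: 0010011110011
Invert: 1101100001100
Add 1:  1101100001101 = 6925
(Check: 2^13 - 1267 = 8192 - 1267 = 6925.)

6925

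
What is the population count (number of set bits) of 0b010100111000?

n = 10100111000
Count the 1s: 1 + 1 + 1 + 1 + 1 = 5

5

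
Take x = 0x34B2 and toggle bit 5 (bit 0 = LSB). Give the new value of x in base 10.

13458

x = 11010010110010
bit 5 is currently 1; toggle it via x ^ (1 << 5) = x ^ 32
→ 11010010010010 = 13458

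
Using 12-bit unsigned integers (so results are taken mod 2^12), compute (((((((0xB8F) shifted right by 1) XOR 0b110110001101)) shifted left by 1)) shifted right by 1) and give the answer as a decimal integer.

0xB8F = 101110001111
→ shifted right by 1 → 010111000111 = 1479
0b110110001101 = 110110001101
→ XOR → 100001001010 = 2122
→ shifted left by 1 (mod 2^12) → 000010010100 = 148
→ shifted right by 1 → 000001001010 = 74

74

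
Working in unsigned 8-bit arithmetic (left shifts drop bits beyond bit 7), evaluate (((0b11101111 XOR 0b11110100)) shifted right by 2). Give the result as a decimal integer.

6

0b11101111 = 11101111
0b11110100 = 11110100
→ XOR → 00011011 = 27
→ shifted right by 2 → 00000110 = 6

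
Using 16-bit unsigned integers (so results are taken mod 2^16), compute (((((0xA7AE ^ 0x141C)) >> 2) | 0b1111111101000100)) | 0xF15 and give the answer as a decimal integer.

0xA7AE = 1010011110101110
0x141C = 0001010000011100
→ ^ → 1011001110110010 = 46002
→ >> 2 → 0010110011101100 = 11500
0b1111111101000100 = 1111111101000100
→ | → 1111111111101100 = 65516
0xF15 = 0000111100010101
→ | → 1111111111111101 = 65533

65533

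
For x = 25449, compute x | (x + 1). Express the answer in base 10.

x = 110001101101001 = 25449
x + 1 = 110001101101010
OR    = 110001101101011 = 25451
(x | (x + 1) sets the lowest cleared bit.)

25451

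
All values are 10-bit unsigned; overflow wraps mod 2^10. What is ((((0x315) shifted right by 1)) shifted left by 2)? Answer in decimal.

552

0x315 = 1100010101
→ shifted right by 1 → 0110001010 = 394
→ shifted left by 2 (mod 2^10) → 1000101000 = 552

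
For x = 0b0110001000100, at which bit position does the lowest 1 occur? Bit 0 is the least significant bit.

2

0b0110001000100 = 110001000100
Trailing zeros: 2, so the lowest set bit is bit 2 (value 4).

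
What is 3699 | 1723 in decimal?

3699 = 111001110011
1723 = 011010111011
 OR → 111011111011 = 3835

3835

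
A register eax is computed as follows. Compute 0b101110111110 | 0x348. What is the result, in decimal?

3070

a = 101110111110
0x348 = 001101001000
 OR → 101111111110 = 3070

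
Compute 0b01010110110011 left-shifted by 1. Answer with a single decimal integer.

x = 01010110110011
shift left by 1 → 10101101100110 = 11110
(equivalently, 5555 × 2^1 = 5555 × 2)

11110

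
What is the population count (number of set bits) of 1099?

1099 = 10001001011
Count the 1s: 1 + 1 + 1 + 1 + 1 = 5

5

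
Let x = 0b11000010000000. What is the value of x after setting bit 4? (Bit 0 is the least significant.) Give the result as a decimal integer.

x = 11000010000000
bit 4 is currently 0; set it via x | (1 << 4) = x | 16
→ 11000010010000 = 12432

12432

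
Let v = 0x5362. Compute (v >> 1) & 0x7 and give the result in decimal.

v = 0101001101100010
Shift right by 1: 010100110110001
Mask low 3 bits: 001 = 1

1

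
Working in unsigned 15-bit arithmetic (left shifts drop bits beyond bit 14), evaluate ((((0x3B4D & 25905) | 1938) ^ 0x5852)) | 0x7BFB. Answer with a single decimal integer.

32763

0x3B4D = 011101101001101
25905 = 110010100110001
→ & → 010000100000001 = 8449
1938 = 000011110010010
→ | → 010011110010011 = 10131
0x5852 = 101100001010010
→ ^ → 111111111000001 = 32705
0x7BFB = 111101111111011
→ | → 111111111111011 = 32763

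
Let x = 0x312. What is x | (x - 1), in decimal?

787

x = 1100010010 = 786
x - 1 = 1100010001
OR    = 1100010011 = 787
(x | (x - 1) sets all bits below the lowest set bit.)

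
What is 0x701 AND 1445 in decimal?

0x701 = 11100000001
1445 = 10110100101
AND → 10100000001 = 1281

1281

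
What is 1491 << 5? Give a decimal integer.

47712

1491 = 0000010111010011
shift left by 5 → 1011101001100000 = 47712
(equivalently, 1491 × 2^5 = 1491 × 32)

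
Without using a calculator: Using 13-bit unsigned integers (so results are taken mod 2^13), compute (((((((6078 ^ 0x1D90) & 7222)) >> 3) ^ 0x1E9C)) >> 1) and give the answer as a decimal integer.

4044

6078 = 1011110111110
0x1D90 = 1110110010000
→ ^ → 0101000101110 = 2606
7222 = 1110000110110
→ & → 0100000100110 = 2086
→ >> 3 → 0000100000100 = 260
0x1E9C = 1111010011100
→ ^ → 1111110011000 = 8088
→ >> 1 → 0111111001100 = 4044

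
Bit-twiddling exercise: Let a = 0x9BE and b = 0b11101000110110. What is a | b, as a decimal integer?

15294

0x9BE = 00100110111110
b = 11101000110110
 OR → 11101110111110 = 15294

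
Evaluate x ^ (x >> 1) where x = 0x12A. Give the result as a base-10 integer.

447

x = 100101010 = 298
x>>1 = 010010101
XOR  = 110111111 = 447
(x ^ (x >> 1) gives the standard binary-reflected Gray code of x.)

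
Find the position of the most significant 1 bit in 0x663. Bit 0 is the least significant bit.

10

0x663 = 11001100011
The topmost 1 is at position 10 (since 2^10 = 1024 ≤ 1635 < 2048).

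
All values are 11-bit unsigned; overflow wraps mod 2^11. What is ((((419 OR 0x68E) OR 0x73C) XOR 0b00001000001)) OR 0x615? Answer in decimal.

419 = 00110100011
0x68E = 11010001110
→ OR → 11110101111 = 1967
0x73C = 11100111100
→ OR → 11110111111 = 1983
0b00001000001 = 00001000001
→ XOR → 11111111110 = 2046
0x615 = 11000010101
→ OR → 11111111111 = 2047

2047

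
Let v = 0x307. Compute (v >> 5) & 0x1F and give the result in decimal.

24

v = 0001100000111
Shift right by 5: 00011000
Mask low 5 bits: 11000 = 24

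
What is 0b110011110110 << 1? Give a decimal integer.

x = 0110011110110
shift left by 1 → 1100111101100 = 6636
(equivalently, 3318 × 2^1 = 3318 × 2)

6636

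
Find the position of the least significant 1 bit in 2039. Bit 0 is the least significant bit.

2039 = 11111110111
Trailing zeros: 0, so the lowest set bit is bit 0 (value 1).

0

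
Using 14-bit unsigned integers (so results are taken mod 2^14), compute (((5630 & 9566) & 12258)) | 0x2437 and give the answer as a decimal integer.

5630 = 01010111111110
9566 = 10010101011110
→ & → 00010101011110 = 1374
12258 = 10111111100010
→ & → 00010101000010 = 1346
0x2437 = 10010000110111
→ | → 10010101110111 = 9591

9591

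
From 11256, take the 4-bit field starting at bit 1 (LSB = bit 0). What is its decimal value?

12

v = 10101111111000
Shift right by 1: 1010111111100
Mask low 4 bits: 1100 = 12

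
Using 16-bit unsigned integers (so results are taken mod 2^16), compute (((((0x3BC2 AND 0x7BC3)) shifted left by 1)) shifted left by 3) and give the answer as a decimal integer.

0x3BC2 = 0011101111000010
0x7BC3 = 0111101111000011
→ AND → 0011101111000010 = 15298
→ shifted left by 1 (mod 2^16) → 0111011110000100 = 30596
→ shifted left by 3 (mod 2^16) → 1011110000100000 = 48160

48160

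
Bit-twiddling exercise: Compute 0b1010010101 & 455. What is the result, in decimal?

a = 1010010101
455 = 0111000111
AND → 0010000101 = 133

133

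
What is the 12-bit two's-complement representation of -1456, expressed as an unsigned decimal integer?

1456 in 12 bits: 010110110000
Invert: 101001001111
Add 1:  101001010000 = 2640
(Check: 2^12 - 1456 = 4096 - 1456 = 2640.)

2640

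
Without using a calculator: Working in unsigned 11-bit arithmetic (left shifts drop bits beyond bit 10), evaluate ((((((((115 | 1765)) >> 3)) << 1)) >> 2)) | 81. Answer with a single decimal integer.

127

115 = 00001110011
1765 = 11011100101
→ | → 11011110111 = 1783
→ >> 3 → 00011011110 = 222
→ << 1 (mod 2^11) → 00110111100 = 444
→ >> 2 → 00001101111 = 111
81 = 00001010001
→ | → 00001111111 = 127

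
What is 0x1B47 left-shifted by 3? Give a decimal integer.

55864

0x1B47 = 0001101101000111
shift left by 3 → 1101101000111000 = 55864
(equivalently, 6983 × 2^3 = 6983 × 8)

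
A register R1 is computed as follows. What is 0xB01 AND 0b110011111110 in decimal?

0xB01 = 101100000001
b = 110011111110
AND → 100000000000 = 2048

2048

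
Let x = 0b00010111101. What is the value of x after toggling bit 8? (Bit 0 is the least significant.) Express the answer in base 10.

445

x = 00010111101
bit 8 is currently 0; toggle it via x ^ (1 << 8) = x ^ 256
→ 00110111101 = 445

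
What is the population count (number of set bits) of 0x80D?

4

0x80D = 100000001101
Count the 1s: 1 + 1 + 1 + 1 = 4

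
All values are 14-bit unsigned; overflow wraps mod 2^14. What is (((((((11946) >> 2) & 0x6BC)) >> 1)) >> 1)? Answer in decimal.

11946 = 10111010101010
→ >> 2 → 00101110101010 = 2986
0x6BC = 00011010111100
→ & → 00001010101000 = 680
→ >> 1 → 00000101010100 = 340
→ >> 1 → 00000010101010 = 170

170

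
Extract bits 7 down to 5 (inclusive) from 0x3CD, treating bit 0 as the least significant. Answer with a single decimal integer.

v = 1111001101
Shift right by 5: 11110
Mask low 3 bits: 110 = 6

6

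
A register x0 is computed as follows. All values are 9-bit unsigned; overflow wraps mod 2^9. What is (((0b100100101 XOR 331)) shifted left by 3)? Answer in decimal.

368

0b100100101 = 100100101
331 = 101001011
→ XOR → 001101110 = 110
→ shifted left by 3 (mod 2^9) → 101110000 = 368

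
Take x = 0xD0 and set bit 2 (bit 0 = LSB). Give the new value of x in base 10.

x = 00011010000
bit 2 is currently 0; set it via x | (1 << 2) = x | 4
→ 00011010100 = 212

212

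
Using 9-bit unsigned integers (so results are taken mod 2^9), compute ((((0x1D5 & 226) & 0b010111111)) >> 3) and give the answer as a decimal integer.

0x1D5 = 111010101
226 = 011100010
→ & → 011000000 = 192
0b010111111 = 010111111
→ & → 010000000 = 128
→ >> 3 → 000010000 = 16

16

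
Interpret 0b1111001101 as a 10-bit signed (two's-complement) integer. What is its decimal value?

pattern = 1111001101 (MSB is 1 ⇒ negative)
Invert: 0000110010, add 1 → 0000110011 = 51, so the value is -51.
(Equivalently: 973 - 2^10 = 973 - 1024 = -51.)

-51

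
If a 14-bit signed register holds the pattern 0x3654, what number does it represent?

pattern = 11011001010100 (MSB is 1 ⇒ negative)
Invert: 00100110101011, add 1 → 00100110101100 = 2476, so the value is -2476.
(Equivalently: 13908 - 2^14 = 13908 - 16384 = -2476.)

-2476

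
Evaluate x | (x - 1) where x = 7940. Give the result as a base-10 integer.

x = 1111100000100 = 7940
x - 1 = 1111100000011
OR    = 1111100000111 = 7943
(x | (x - 1) sets all bits below the lowest set bit.)

7943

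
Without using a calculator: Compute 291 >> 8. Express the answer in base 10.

291 = 100100011
shift right by 8 → 000000001 = 1
(equivalently, floor(291 / 256))

1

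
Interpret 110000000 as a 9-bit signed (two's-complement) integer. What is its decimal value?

pattern = 110000000 (MSB is 1 ⇒ negative)
Invert: 001111111, add 1 → 010000000 = 128, so the value is -128.
(Equivalently: 384 - 2^9 = 384 - 512 = -128.)

-128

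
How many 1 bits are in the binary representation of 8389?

5

8389 = 10000011000101
Count the 1s: 1 + 1 + 1 + 1 + 1 = 5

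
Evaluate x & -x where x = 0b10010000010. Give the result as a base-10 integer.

x = 10010000010 = 1154
-x (two's complement) = …01101111110
AND   = 00000000010 = 2
(x & -x isolates the lowest set bit of x.)

2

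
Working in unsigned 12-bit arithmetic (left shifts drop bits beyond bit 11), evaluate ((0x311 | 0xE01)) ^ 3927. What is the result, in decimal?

70

0x311 = 001100010001
0xE01 = 111000000001
→ | → 111100010001 = 3857
3927 = 111101010111
→ ^ → 000001000110 = 70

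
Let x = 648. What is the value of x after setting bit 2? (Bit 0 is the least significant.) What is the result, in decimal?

x = 01010001000
bit 2 is currently 0; set it via x | (1 << 2) = x | 4
→ 01010001100 = 652

652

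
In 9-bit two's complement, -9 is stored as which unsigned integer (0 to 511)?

9 in 9 bits: 000001001
Invert: 111110110
Add 1:  111110111 = 503
(Check: 2^9 - 9 = 512 - 9 = 503.)

503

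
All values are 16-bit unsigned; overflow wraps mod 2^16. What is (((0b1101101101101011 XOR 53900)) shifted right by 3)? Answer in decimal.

316

0b1101101101101011 = 1101101101101011
53900 = 1101001010001100
→ XOR → 0000100111100111 = 2535
→ shifted right by 3 → 0000000100111100 = 316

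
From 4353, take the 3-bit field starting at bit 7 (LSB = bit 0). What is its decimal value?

v = 1000100000001
Shift right by 7: 100010
Mask low 3 bits: 010 = 2

2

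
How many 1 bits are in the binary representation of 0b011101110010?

7

n = 11101110010
Count the 1s: 1 + 1 + 1 + 1 + 1 + 1 + 1 = 7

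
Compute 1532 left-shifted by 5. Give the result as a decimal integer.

1532 = 0000010111111100
shift left by 5 → 1011111110000000 = 49024
(equivalently, 1532 × 2^5 = 1532 × 32)

49024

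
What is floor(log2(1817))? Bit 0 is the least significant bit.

1817 = 11100011001
The topmost 1 is at position 10 (since 2^10 = 1024 ≤ 1817 < 2048).

10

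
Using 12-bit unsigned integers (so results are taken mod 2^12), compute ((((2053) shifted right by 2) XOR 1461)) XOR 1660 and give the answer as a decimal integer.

2053 = 100000000101
→ shifted right by 2 → 001000000001 = 513
1461 = 010110110101
→ XOR → 011110110100 = 1972
1660 = 011001111100
→ XOR → 000111001000 = 456

456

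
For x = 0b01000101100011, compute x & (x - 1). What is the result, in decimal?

4450

x = 1000101100011 = 4451
x - 1 = 1000101100010
AND   = 1000101100010 = 4450
(x & (x - 1) clears the lowest set bit of x.)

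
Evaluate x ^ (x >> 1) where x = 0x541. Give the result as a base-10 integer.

x = 10101000001 = 1345
x>>1 = 01010100000
XOR  = 11111100001 = 2017
(x ^ (x >> 1) gives the standard binary-reflected Gray code of x.)

2017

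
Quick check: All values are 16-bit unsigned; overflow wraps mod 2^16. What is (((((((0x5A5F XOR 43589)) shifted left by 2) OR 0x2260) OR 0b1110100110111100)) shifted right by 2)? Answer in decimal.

0x5A5F = 0101101001011111
43589 = 1010101001000101
→ XOR → 1111000000011010 = 61466
→ shifted left by 2 (mod 2^16) → 1100000001101000 = 49256
0x2260 = 0010001001100000
→ OR → 1110001001101000 = 57960
0b1110100110111100 = 1110100110111100
→ OR → 1110101111111100 = 60412
→ shifted right by 2 → 0011101011111111 = 15103

15103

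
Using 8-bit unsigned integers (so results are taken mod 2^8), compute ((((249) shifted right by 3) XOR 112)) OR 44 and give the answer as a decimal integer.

249 = 11111001
→ shifted right by 3 → 00011111 = 31
112 = 01110000
→ XOR → 01101111 = 111
44 = 00101100
→ OR → 01101111 = 111

111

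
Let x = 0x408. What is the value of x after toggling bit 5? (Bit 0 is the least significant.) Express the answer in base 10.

x = 10000001000
bit 5 is currently 0; toggle it via x ^ (1 << 5) = x ^ 32
→ 10000101000 = 1064

1064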